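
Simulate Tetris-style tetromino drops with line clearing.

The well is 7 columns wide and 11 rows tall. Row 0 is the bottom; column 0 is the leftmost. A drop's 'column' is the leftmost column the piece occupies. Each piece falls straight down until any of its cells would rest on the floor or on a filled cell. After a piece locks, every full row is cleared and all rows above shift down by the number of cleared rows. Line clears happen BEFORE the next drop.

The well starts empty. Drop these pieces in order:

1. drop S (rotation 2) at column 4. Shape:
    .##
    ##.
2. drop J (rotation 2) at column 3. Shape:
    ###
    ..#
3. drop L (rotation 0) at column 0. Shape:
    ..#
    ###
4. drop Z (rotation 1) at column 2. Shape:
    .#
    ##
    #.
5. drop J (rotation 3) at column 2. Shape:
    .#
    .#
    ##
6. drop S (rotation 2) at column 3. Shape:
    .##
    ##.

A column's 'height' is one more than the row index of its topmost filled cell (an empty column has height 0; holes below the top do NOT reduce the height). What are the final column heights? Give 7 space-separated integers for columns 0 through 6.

Answer: 1 1 7 10 11 11 2

Derivation:
Drop 1: S rot2 at col 4 lands with bottom-row=0; cleared 0 line(s) (total 0); column heights now [0 0 0 0 1 2 2], max=2
Drop 2: J rot2 at col 3 lands with bottom-row=2; cleared 0 line(s) (total 0); column heights now [0 0 0 4 4 4 2], max=4
Drop 3: L rot0 at col 0 lands with bottom-row=0; cleared 0 line(s) (total 0); column heights now [1 1 2 4 4 4 2], max=4
Drop 4: Z rot1 at col 2 lands with bottom-row=3; cleared 0 line(s) (total 0); column heights now [1 1 5 6 4 4 2], max=6
Drop 5: J rot3 at col 2 lands with bottom-row=6; cleared 0 line(s) (total 0); column heights now [1 1 7 9 4 4 2], max=9
Drop 6: S rot2 at col 3 lands with bottom-row=9; cleared 0 line(s) (total 0); column heights now [1 1 7 10 11 11 2], max=11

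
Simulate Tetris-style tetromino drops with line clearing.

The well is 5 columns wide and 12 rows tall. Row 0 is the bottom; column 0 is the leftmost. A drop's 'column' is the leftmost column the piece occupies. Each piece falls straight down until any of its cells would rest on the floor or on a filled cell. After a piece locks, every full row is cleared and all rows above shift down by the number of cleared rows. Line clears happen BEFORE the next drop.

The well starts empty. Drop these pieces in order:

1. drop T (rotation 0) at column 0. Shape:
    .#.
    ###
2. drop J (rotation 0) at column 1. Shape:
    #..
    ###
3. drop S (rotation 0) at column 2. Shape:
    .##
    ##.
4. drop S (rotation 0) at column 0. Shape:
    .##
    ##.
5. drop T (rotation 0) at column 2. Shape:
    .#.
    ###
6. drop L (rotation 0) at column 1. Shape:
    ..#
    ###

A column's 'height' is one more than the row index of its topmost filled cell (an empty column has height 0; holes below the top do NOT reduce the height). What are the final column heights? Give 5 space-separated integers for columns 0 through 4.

Answer: 5 9 9 10 7

Derivation:
Drop 1: T rot0 at col 0 lands with bottom-row=0; cleared 0 line(s) (total 0); column heights now [1 2 1 0 0], max=2
Drop 2: J rot0 at col 1 lands with bottom-row=2; cleared 0 line(s) (total 0); column heights now [1 4 3 3 0], max=4
Drop 3: S rot0 at col 2 lands with bottom-row=3; cleared 0 line(s) (total 0); column heights now [1 4 4 5 5], max=5
Drop 4: S rot0 at col 0 lands with bottom-row=4; cleared 0 line(s) (total 0); column heights now [5 6 6 5 5], max=6
Drop 5: T rot0 at col 2 lands with bottom-row=6; cleared 0 line(s) (total 0); column heights now [5 6 7 8 7], max=8
Drop 6: L rot0 at col 1 lands with bottom-row=8; cleared 0 line(s) (total 0); column heights now [5 9 9 10 7], max=10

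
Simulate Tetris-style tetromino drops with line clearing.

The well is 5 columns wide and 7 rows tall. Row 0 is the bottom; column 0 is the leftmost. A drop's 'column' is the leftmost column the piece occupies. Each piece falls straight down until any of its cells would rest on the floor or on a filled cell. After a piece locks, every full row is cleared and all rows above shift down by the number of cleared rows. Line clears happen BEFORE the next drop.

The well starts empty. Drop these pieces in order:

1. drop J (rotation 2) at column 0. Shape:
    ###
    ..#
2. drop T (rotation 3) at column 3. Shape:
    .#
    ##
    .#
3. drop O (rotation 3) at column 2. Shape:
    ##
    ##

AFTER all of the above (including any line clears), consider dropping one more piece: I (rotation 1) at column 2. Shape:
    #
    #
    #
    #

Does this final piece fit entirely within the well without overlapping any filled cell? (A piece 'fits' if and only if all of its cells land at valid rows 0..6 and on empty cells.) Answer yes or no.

Drop 1: J rot2 at col 0 lands with bottom-row=0; cleared 0 line(s) (total 0); column heights now [2 2 2 0 0], max=2
Drop 2: T rot3 at col 3 lands with bottom-row=0; cleared 1 line(s) (total 1); column heights now [0 0 1 0 2], max=2
Drop 3: O rot3 at col 2 lands with bottom-row=1; cleared 0 line(s) (total 1); column heights now [0 0 3 3 2], max=3
Test piece I rot1 at col 2 (width 1): heights before test = [0 0 3 3 2]; fits = True

Answer: yes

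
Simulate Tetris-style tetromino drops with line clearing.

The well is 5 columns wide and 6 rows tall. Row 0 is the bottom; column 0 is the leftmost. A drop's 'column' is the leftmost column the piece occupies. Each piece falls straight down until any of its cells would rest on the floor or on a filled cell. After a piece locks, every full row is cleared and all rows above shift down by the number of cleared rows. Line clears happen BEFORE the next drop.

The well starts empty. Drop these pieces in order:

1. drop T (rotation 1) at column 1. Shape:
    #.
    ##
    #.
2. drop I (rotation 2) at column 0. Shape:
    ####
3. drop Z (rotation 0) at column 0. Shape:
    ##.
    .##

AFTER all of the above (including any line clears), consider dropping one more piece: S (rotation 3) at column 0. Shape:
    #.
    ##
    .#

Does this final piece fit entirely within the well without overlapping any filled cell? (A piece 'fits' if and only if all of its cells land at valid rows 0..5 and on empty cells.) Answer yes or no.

Drop 1: T rot1 at col 1 lands with bottom-row=0; cleared 0 line(s) (total 0); column heights now [0 3 2 0 0], max=3
Drop 2: I rot2 at col 0 lands with bottom-row=3; cleared 0 line(s) (total 0); column heights now [4 4 4 4 0], max=4
Drop 3: Z rot0 at col 0 lands with bottom-row=4; cleared 0 line(s) (total 0); column heights now [6 6 5 4 0], max=6
Test piece S rot3 at col 0 (width 2): heights before test = [6 6 5 4 0]; fits = False

Answer: no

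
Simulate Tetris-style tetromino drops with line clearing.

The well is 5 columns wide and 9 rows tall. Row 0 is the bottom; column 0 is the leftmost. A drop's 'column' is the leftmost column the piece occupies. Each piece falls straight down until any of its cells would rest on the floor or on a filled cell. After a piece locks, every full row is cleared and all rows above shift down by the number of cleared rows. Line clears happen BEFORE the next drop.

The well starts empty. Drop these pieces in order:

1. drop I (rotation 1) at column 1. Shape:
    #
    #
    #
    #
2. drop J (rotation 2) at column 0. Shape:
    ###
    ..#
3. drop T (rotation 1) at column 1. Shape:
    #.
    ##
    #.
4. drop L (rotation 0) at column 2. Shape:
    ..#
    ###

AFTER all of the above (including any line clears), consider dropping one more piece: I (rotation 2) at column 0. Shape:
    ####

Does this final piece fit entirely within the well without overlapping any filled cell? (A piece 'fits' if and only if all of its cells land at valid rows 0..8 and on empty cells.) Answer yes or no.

Answer: yes

Derivation:
Drop 1: I rot1 at col 1 lands with bottom-row=0; cleared 0 line(s) (total 0); column heights now [0 4 0 0 0], max=4
Drop 2: J rot2 at col 0 lands with bottom-row=3; cleared 0 line(s) (total 0); column heights now [5 5 5 0 0], max=5
Drop 3: T rot1 at col 1 lands with bottom-row=5; cleared 0 line(s) (total 0); column heights now [5 8 7 0 0], max=8
Drop 4: L rot0 at col 2 lands with bottom-row=7; cleared 0 line(s) (total 0); column heights now [5 8 8 8 9], max=9
Test piece I rot2 at col 0 (width 4): heights before test = [5 8 8 8 9]; fits = True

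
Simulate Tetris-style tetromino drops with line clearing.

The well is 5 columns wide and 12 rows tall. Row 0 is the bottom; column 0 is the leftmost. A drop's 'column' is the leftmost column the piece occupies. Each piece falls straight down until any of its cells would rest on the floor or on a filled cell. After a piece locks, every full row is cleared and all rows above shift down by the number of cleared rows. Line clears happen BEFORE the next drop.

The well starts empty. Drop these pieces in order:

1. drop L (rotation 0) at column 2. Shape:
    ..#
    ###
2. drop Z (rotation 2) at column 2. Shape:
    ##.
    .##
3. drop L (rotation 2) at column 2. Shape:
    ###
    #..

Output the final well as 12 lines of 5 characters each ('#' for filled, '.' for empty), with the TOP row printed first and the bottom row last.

Drop 1: L rot0 at col 2 lands with bottom-row=0; cleared 0 line(s) (total 0); column heights now [0 0 1 1 2], max=2
Drop 2: Z rot2 at col 2 lands with bottom-row=2; cleared 0 line(s) (total 0); column heights now [0 0 4 4 3], max=4
Drop 3: L rot2 at col 2 lands with bottom-row=4; cleared 0 line(s) (total 0); column heights now [0 0 6 6 6], max=6

Answer: .....
.....
.....
.....
.....
.....
..###
..#..
..##.
...##
....#
..###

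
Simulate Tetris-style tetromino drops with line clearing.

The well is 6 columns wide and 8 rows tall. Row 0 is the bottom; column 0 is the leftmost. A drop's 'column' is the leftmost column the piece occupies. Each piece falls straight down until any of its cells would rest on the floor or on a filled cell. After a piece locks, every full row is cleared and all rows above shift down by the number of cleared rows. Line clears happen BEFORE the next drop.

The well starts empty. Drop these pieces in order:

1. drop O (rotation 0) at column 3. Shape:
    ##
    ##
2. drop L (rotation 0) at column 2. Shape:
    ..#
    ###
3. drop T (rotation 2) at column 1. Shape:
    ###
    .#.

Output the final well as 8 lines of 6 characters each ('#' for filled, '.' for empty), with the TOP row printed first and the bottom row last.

Answer: ......
......
......
.###..
..#.#.
..###.
...##.
...##.

Derivation:
Drop 1: O rot0 at col 3 lands with bottom-row=0; cleared 0 line(s) (total 0); column heights now [0 0 0 2 2 0], max=2
Drop 2: L rot0 at col 2 lands with bottom-row=2; cleared 0 line(s) (total 0); column heights now [0 0 3 3 4 0], max=4
Drop 3: T rot2 at col 1 lands with bottom-row=3; cleared 0 line(s) (total 0); column heights now [0 5 5 5 4 0], max=5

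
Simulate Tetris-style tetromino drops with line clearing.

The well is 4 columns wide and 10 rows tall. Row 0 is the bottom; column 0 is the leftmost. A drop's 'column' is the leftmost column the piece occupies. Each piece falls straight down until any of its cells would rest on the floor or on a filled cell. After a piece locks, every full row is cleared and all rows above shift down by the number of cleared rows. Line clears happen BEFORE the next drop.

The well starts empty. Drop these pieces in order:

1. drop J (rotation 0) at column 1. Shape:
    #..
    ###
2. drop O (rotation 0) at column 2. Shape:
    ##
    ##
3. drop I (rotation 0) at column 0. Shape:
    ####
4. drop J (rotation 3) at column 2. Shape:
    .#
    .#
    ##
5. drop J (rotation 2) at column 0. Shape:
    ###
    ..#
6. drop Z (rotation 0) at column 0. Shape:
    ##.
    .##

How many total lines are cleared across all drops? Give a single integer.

Drop 1: J rot0 at col 1 lands with bottom-row=0; cleared 0 line(s) (total 0); column heights now [0 2 1 1], max=2
Drop 2: O rot0 at col 2 lands with bottom-row=1; cleared 0 line(s) (total 0); column heights now [0 2 3 3], max=3
Drop 3: I rot0 at col 0 lands with bottom-row=3; cleared 1 line(s) (total 1); column heights now [0 2 3 3], max=3
Drop 4: J rot3 at col 2 lands with bottom-row=3; cleared 0 line(s) (total 1); column heights now [0 2 4 6], max=6
Drop 5: J rot2 at col 0 lands with bottom-row=4; cleared 1 line(s) (total 2); column heights now [0 2 5 5], max=5
Drop 6: Z rot0 at col 0 lands with bottom-row=5; cleared 0 line(s) (total 2); column heights now [7 7 6 5], max=7

Answer: 2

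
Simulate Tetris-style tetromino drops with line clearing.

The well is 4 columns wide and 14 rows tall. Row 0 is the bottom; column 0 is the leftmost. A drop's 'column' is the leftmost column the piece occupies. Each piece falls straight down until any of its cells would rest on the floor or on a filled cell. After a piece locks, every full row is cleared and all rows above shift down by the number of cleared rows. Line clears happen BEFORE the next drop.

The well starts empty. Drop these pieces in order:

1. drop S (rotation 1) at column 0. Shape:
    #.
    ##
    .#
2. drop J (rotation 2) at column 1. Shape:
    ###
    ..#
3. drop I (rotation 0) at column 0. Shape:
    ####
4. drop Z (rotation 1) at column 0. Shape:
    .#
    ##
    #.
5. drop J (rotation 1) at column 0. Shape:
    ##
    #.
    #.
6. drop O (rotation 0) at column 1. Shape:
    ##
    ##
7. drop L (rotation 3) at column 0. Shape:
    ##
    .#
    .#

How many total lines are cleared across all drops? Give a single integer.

Drop 1: S rot1 at col 0 lands with bottom-row=0; cleared 0 line(s) (total 0); column heights now [3 2 0 0], max=3
Drop 2: J rot2 at col 1 lands with bottom-row=1; cleared 1 line(s) (total 1); column heights now [2 2 0 2], max=2
Drop 3: I rot0 at col 0 lands with bottom-row=2; cleared 1 line(s) (total 2); column heights now [2 2 0 2], max=2
Drop 4: Z rot1 at col 0 lands with bottom-row=2; cleared 0 line(s) (total 2); column heights now [4 5 0 2], max=5
Drop 5: J rot1 at col 0 lands with bottom-row=4; cleared 0 line(s) (total 2); column heights now [7 7 0 2], max=7
Drop 6: O rot0 at col 1 lands with bottom-row=7; cleared 0 line(s) (total 2); column heights now [7 9 9 2], max=9
Drop 7: L rot3 at col 0 lands with bottom-row=9; cleared 0 line(s) (total 2); column heights now [12 12 9 2], max=12

Answer: 2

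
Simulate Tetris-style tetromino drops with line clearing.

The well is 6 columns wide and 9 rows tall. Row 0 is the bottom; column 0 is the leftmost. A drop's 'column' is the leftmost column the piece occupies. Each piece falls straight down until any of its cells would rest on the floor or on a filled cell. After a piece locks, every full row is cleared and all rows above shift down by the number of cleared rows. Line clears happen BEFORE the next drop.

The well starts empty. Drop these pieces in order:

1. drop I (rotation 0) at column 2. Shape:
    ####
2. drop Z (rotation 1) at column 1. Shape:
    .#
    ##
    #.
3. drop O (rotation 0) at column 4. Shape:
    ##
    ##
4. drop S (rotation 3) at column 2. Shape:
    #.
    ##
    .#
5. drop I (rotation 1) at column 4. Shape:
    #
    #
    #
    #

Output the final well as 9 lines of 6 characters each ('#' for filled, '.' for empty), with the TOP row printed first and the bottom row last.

Drop 1: I rot0 at col 2 lands with bottom-row=0; cleared 0 line(s) (total 0); column heights now [0 0 1 1 1 1], max=1
Drop 2: Z rot1 at col 1 lands with bottom-row=0; cleared 0 line(s) (total 0); column heights now [0 2 3 1 1 1], max=3
Drop 3: O rot0 at col 4 lands with bottom-row=1; cleared 0 line(s) (total 0); column heights now [0 2 3 1 3 3], max=3
Drop 4: S rot3 at col 2 lands with bottom-row=2; cleared 0 line(s) (total 0); column heights now [0 2 5 4 3 3], max=5
Drop 5: I rot1 at col 4 lands with bottom-row=3; cleared 0 line(s) (total 0); column heights now [0 2 5 4 7 3], max=7

Answer: ......
......
....#.
....#.
..#.#.
..###.
..####
.##.##
.#####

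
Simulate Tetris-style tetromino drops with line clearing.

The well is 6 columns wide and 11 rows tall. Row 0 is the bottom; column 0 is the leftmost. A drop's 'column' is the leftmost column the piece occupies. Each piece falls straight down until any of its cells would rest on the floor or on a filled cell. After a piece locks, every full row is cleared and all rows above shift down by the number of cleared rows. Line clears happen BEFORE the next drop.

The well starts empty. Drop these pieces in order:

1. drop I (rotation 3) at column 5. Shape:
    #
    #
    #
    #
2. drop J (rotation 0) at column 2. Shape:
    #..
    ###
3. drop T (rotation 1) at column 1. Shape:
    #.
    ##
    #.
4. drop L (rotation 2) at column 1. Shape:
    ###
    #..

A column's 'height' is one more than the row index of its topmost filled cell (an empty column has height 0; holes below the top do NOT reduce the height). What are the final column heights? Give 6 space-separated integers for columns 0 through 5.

Drop 1: I rot3 at col 5 lands with bottom-row=0; cleared 0 line(s) (total 0); column heights now [0 0 0 0 0 4], max=4
Drop 2: J rot0 at col 2 lands with bottom-row=0; cleared 0 line(s) (total 0); column heights now [0 0 2 1 1 4], max=4
Drop 3: T rot1 at col 1 lands with bottom-row=1; cleared 0 line(s) (total 0); column heights now [0 4 3 1 1 4], max=4
Drop 4: L rot2 at col 1 lands with bottom-row=4; cleared 0 line(s) (total 0); column heights now [0 6 6 6 1 4], max=6

Answer: 0 6 6 6 1 4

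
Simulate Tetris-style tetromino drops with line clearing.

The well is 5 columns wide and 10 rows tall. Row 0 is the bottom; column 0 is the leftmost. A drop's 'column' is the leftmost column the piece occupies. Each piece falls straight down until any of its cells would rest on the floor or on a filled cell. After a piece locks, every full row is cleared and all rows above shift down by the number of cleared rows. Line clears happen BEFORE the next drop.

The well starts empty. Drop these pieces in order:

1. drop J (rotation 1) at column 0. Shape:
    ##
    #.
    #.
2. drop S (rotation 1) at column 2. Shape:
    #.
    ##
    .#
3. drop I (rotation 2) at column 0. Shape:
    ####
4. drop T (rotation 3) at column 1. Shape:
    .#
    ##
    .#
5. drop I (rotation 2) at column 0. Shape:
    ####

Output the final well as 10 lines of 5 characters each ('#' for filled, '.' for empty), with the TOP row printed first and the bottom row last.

Drop 1: J rot1 at col 0 lands with bottom-row=0; cleared 0 line(s) (total 0); column heights now [3 3 0 0 0], max=3
Drop 2: S rot1 at col 2 lands with bottom-row=0; cleared 0 line(s) (total 0); column heights now [3 3 3 2 0], max=3
Drop 3: I rot2 at col 0 lands with bottom-row=3; cleared 0 line(s) (total 0); column heights now [4 4 4 4 0], max=4
Drop 4: T rot3 at col 1 lands with bottom-row=4; cleared 0 line(s) (total 0); column heights now [4 6 7 4 0], max=7
Drop 5: I rot2 at col 0 lands with bottom-row=7; cleared 0 line(s) (total 0); column heights now [8 8 8 8 0], max=8

Answer: .....
.....
####.
..#..
.##..
..#..
####.
###..
#.##.
#..#.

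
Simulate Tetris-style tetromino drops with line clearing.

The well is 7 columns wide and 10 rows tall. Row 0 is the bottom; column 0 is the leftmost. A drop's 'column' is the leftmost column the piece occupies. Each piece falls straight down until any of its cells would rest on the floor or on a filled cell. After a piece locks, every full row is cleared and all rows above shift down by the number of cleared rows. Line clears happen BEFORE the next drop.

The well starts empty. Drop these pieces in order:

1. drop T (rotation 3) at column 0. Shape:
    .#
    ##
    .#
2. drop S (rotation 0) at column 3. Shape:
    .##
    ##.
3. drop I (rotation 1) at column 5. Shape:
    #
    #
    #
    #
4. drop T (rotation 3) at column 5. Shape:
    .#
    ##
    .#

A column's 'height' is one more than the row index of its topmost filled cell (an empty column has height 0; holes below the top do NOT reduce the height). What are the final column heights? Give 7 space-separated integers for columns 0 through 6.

Drop 1: T rot3 at col 0 lands with bottom-row=0; cleared 0 line(s) (total 0); column heights now [2 3 0 0 0 0 0], max=3
Drop 2: S rot0 at col 3 lands with bottom-row=0; cleared 0 line(s) (total 0); column heights now [2 3 0 1 2 2 0], max=3
Drop 3: I rot1 at col 5 lands with bottom-row=2; cleared 0 line(s) (total 0); column heights now [2 3 0 1 2 6 0], max=6
Drop 4: T rot3 at col 5 lands with bottom-row=5; cleared 0 line(s) (total 0); column heights now [2 3 0 1 2 7 8], max=8

Answer: 2 3 0 1 2 7 8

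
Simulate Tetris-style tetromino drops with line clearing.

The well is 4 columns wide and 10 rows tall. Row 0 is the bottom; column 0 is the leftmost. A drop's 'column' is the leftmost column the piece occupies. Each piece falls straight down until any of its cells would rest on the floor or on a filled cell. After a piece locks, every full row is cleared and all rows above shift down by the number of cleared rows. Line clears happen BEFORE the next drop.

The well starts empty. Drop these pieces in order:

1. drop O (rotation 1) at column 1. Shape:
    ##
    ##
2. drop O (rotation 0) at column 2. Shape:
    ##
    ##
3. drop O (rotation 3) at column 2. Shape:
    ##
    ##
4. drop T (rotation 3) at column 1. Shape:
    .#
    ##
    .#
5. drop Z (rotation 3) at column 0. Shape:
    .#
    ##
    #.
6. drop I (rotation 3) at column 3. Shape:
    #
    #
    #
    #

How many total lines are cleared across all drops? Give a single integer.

Answer: 2

Derivation:
Drop 1: O rot1 at col 1 lands with bottom-row=0; cleared 0 line(s) (total 0); column heights now [0 2 2 0], max=2
Drop 2: O rot0 at col 2 lands with bottom-row=2; cleared 0 line(s) (total 0); column heights now [0 2 4 4], max=4
Drop 3: O rot3 at col 2 lands with bottom-row=4; cleared 0 line(s) (total 0); column heights now [0 2 6 6], max=6
Drop 4: T rot3 at col 1 lands with bottom-row=6; cleared 0 line(s) (total 0); column heights now [0 8 9 6], max=9
Drop 5: Z rot3 at col 0 lands with bottom-row=7; cleared 0 line(s) (total 0); column heights now [9 10 9 6], max=10
Drop 6: I rot3 at col 3 lands with bottom-row=6; cleared 2 line(s) (total 2); column heights now [0 8 7 8], max=8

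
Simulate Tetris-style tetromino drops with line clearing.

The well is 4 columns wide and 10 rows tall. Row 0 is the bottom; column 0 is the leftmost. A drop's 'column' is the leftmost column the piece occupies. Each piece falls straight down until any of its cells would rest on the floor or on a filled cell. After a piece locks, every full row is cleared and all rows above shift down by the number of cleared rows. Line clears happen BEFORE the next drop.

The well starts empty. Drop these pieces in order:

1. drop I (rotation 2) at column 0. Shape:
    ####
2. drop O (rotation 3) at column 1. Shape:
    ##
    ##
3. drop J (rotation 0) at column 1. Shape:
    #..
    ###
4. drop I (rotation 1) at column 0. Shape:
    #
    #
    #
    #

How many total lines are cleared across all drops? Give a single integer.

Drop 1: I rot2 at col 0 lands with bottom-row=0; cleared 1 line(s) (total 1); column heights now [0 0 0 0], max=0
Drop 2: O rot3 at col 1 lands with bottom-row=0; cleared 0 line(s) (total 1); column heights now [0 2 2 0], max=2
Drop 3: J rot0 at col 1 lands with bottom-row=2; cleared 0 line(s) (total 1); column heights now [0 4 3 3], max=4
Drop 4: I rot1 at col 0 lands with bottom-row=0; cleared 1 line(s) (total 2); column heights now [3 3 2 0], max=3

Answer: 2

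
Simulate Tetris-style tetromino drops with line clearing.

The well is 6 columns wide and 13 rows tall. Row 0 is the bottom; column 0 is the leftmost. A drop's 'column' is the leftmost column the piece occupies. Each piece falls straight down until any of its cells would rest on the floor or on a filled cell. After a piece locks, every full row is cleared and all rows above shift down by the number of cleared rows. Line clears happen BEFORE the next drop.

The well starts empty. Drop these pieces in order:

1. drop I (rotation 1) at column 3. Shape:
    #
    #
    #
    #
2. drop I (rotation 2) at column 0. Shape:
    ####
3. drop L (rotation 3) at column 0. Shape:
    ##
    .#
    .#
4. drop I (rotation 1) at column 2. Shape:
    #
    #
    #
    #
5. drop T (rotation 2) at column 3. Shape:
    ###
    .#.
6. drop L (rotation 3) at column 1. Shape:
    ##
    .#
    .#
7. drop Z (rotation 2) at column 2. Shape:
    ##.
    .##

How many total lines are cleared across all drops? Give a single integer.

Answer: 0

Derivation:
Drop 1: I rot1 at col 3 lands with bottom-row=0; cleared 0 line(s) (total 0); column heights now [0 0 0 4 0 0], max=4
Drop 2: I rot2 at col 0 lands with bottom-row=4; cleared 0 line(s) (total 0); column heights now [5 5 5 5 0 0], max=5
Drop 3: L rot3 at col 0 lands with bottom-row=5; cleared 0 line(s) (total 0); column heights now [8 8 5 5 0 0], max=8
Drop 4: I rot1 at col 2 lands with bottom-row=5; cleared 0 line(s) (total 0); column heights now [8 8 9 5 0 0], max=9
Drop 5: T rot2 at col 3 lands with bottom-row=4; cleared 0 line(s) (total 0); column heights now [8 8 9 6 6 6], max=9
Drop 6: L rot3 at col 1 lands with bottom-row=9; cleared 0 line(s) (total 0); column heights now [8 12 12 6 6 6], max=12
Drop 7: Z rot2 at col 2 lands with bottom-row=11; cleared 0 line(s) (total 0); column heights now [8 12 13 13 12 6], max=13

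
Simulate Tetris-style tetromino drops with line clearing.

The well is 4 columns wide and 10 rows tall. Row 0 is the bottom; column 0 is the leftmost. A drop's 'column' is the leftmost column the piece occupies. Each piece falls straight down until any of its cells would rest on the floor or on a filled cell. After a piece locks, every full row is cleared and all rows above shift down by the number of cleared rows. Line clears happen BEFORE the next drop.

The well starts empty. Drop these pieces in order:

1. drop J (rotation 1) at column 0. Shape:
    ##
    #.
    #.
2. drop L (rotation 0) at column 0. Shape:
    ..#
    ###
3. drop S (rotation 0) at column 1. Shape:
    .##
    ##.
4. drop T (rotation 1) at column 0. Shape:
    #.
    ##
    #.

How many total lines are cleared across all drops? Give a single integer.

Answer: 1

Derivation:
Drop 1: J rot1 at col 0 lands with bottom-row=0; cleared 0 line(s) (total 0); column heights now [3 3 0 0], max=3
Drop 2: L rot0 at col 0 lands with bottom-row=3; cleared 0 line(s) (total 0); column heights now [4 4 5 0], max=5
Drop 3: S rot0 at col 1 lands with bottom-row=5; cleared 0 line(s) (total 0); column heights now [4 6 7 7], max=7
Drop 4: T rot1 at col 0 lands with bottom-row=5; cleared 1 line(s) (total 1); column heights now [7 6 6 0], max=7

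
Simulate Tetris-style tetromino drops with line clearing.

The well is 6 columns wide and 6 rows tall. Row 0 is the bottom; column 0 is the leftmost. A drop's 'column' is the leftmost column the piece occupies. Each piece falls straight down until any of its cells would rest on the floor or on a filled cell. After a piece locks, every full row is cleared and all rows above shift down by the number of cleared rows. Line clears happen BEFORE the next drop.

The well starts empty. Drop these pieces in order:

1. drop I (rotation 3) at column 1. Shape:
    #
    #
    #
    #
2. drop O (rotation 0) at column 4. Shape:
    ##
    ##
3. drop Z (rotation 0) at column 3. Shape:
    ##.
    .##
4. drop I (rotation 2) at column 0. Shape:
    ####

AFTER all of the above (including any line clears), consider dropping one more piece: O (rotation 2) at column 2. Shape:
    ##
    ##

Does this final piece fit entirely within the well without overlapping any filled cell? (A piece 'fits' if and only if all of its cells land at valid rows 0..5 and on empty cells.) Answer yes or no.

Answer: no

Derivation:
Drop 1: I rot3 at col 1 lands with bottom-row=0; cleared 0 line(s) (total 0); column heights now [0 4 0 0 0 0], max=4
Drop 2: O rot0 at col 4 lands with bottom-row=0; cleared 0 line(s) (total 0); column heights now [0 4 0 0 2 2], max=4
Drop 3: Z rot0 at col 3 lands with bottom-row=2; cleared 0 line(s) (total 0); column heights now [0 4 0 4 4 3], max=4
Drop 4: I rot2 at col 0 lands with bottom-row=4; cleared 0 line(s) (total 0); column heights now [5 5 5 5 4 3], max=5
Test piece O rot2 at col 2 (width 2): heights before test = [5 5 5 5 4 3]; fits = False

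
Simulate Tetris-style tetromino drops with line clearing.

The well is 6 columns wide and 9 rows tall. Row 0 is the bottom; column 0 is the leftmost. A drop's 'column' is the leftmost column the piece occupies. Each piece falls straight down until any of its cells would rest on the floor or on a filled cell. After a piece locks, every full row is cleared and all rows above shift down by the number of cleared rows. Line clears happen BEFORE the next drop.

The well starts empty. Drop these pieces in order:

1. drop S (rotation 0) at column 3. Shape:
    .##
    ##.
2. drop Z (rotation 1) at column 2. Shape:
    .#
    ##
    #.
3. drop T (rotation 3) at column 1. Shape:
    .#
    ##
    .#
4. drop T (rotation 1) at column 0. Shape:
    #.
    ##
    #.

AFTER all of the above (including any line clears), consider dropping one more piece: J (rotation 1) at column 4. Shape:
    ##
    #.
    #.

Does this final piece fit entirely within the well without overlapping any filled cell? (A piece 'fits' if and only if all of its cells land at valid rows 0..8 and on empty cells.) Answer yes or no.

Drop 1: S rot0 at col 3 lands with bottom-row=0; cleared 0 line(s) (total 0); column heights now [0 0 0 1 2 2], max=2
Drop 2: Z rot1 at col 2 lands with bottom-row=0; cleared 0 line(s) (total 0); column heights now [0 0 2 3 2 2], max=3
Drop 3: T rot3 at col 1 lands with bottom-row=2; cleared 0 line(s) (total 0); column heights now [0 4 5 3 2 2], max=5
Drop 4: T rot1 at col 0 lands with bottom-row=3; cleared 0 line(s) (total 0); column heights now [6 5 5 3 2 2], max=6
Test piece J rot1 at col 4 (width 2): heights before test = [6 5 5 3 2 2]; fits = True

Answer: yes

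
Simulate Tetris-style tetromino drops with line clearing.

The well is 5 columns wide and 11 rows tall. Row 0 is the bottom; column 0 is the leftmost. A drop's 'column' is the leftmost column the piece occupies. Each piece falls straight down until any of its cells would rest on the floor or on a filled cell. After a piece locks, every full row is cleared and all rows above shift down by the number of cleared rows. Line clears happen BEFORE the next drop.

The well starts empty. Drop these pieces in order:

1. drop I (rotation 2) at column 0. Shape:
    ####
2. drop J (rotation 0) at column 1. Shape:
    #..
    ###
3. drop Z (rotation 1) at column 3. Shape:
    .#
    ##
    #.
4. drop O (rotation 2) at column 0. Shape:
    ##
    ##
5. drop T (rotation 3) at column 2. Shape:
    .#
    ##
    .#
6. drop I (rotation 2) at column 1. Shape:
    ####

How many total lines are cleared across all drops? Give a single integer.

Drop 1: I rot2 at col 0 lands with bottom-row=0; cleared 0 line(s) (total 0); column heights now [1 1 1 1 0], max=1
Drop 2: J rot0 at col 1 lands with bottom-row=1; cleared 0 line(s) (total 0); column heights now [1 3 2 2 0], max=3
Drop 3: Z rot1 at col 3 lands with bottom-row=2; cleared 0 line(s) (total 0); column heights now [1 3 2 4 5], max=5
Drop 4: O rot2 at col 0 lands with bottom-row=3; cleared 0 line(s) (total 0); column heights now [5 5 2 4 5], max=5
Drop 5: T rot3 at col 2 lands with bottom-row=4; cleared 0 line(s) (total 0); column heights now [5 5 6 7 5], max=7
Drop 6: I rot2 at col 1 lands with bottom-row=7; cleared 0 line(s) (total 0); column heights now [5 8 8 8 8], max=8

Answer: 0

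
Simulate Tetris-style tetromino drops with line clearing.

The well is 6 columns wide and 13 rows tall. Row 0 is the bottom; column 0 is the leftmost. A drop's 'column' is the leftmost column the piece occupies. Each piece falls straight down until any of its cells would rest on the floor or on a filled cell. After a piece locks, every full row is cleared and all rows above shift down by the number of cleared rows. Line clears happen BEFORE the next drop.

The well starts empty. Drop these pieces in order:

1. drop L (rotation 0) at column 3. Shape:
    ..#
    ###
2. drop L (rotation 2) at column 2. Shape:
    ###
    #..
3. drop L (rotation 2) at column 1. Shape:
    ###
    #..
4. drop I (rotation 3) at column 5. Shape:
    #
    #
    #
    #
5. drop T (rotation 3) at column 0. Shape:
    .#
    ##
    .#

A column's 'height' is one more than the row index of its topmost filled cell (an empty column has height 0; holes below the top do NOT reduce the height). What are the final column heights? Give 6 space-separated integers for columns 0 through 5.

Drop 1: L rot0 at col 3 lands with bottom-row=0; cleared 0 line(s) (total 0); column heights now [0 0 0 1 1 2], max=2
Drop 2: L rot2 at col 2 lands with bottom-row=0; cleared 0 line(s) (total 0); column heights now [0 0 2 2 2 2], max=2
Drop 3: L rot2 at col 1 lands with bottom-row=1; cleared 0 line(s) (total 0); column heights now [0 3 3 3 2 2], max=3
Drop 4: I rot3 at col 5 lands with bottom-row=2; cleared 0 line(s) (total 0); column heights now [0 3 3 3 2 6], max=6
Drop 5: T rot3 at col 0 lands with bottom-row=3; cleared 0 line(s) (total 0); column heights now [5 6 3 3 2 6], max=6

Answer: 5 6 3 3 2 6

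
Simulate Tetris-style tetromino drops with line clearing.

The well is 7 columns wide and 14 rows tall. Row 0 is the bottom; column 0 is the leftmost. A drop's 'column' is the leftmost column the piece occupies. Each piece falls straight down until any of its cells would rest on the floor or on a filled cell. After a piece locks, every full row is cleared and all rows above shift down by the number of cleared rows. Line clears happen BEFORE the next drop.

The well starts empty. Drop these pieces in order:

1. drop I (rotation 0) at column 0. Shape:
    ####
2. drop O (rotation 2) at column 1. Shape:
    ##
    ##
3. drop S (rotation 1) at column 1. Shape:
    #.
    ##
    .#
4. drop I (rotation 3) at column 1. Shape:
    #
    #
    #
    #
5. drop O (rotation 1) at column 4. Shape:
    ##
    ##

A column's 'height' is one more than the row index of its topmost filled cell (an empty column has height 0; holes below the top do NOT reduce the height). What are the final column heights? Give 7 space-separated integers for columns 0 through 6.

Answer: 1 10 5 1 2 2 0

Derivation:
Drop 1: I rot0 at col 0 lands with bottom-row=0; cleared 0 line(s) (total 0); column heights now [1 1 1 1 0 0 0], max=1
Drop 2: O rot2 at col 1 lands with bottom-row=1; cleared 0 line(s) (total 0); column heights now [1 3 3 1 0 0 0], max=3
Drop 3: S rot1 at col 1 lands with bottom-row=3; cleared 0 line(s) (total 0); column heights now [1 6 5 1 0 0 0], max=6
Drop 4: I rot3 at col 1 lands with bottom-row=6; cleared 0 line(s) (total 0); column heights now [1 10 5 1 0 0 0], max=10
Drop 5: O rot1 at col 4 lands with bottom-row=0; cleared 0 line(s) (total 0); column heights now [1 10 5 1 2 2 0], max=10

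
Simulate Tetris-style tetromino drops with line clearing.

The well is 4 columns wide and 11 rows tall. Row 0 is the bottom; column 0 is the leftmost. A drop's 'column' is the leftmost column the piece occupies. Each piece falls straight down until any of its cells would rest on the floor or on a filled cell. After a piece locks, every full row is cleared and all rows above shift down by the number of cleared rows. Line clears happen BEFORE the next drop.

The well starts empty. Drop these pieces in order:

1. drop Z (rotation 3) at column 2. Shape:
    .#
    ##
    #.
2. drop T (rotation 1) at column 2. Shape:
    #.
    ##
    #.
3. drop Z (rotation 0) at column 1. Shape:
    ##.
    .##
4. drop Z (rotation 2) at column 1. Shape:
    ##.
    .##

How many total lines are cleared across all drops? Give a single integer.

Answer: 0

Derivation:
Drop 1: Z rot3 at col 2 lands with bottom-row=0; cleared 0 line(s) (total 0); column heights now [0 0 2 3], max=3
Drop 2: T rot1 at col 2 lands with bottom-row=2; cleared 0 line(s) (total 0); column heights now [0 0 5 4], max=5
Drop 3: Z rot0 at col 1 lands with bottom-row=5; cleared 0 line(s) (total 0); column heights now [0 7 7 6], max=7
Drop 4: Z rot2 at col 1 lands with bottom-row=7; cleared 0 line(s) (total 0); column heights now [0 9 9 8], max=9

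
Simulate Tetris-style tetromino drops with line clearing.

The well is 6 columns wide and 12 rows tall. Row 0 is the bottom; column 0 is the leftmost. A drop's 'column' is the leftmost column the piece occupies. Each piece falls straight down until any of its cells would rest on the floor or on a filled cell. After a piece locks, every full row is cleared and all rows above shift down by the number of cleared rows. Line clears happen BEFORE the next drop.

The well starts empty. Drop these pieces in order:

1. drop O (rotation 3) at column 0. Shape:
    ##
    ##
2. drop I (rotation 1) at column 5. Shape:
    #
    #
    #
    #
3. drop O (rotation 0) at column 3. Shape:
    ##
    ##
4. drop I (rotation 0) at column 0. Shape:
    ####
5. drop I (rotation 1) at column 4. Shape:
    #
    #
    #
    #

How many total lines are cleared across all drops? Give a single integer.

Drop 1: O rot3 at col 0 lands with bottom-row=0; cleared 0 line(s) (total 0); column heights now [2 2 0 0 0 0], max=2
Drop 2: I rot1 at col 5 lands with bottom-row=0; cleared 0 line(s) (total 0); column heights now [2 2 0 0 0 4], max=4
Drop 3: O rot0 at col 3 lands with bottom-row=0; cleared 0 line(s) (total 0); column heights now [2 2 0 2 2 4], max=4
Drop 4: I rot0 at col 0 lands with bottom-row=2; cleared 0 line(s) (total 0); column heights now [3 3 3 3 2 4], max=4
Drop 5: I rot1 at col 4 lands with bottom-row=2; cleared 1 line(s) (total 1); column heights now [2 2 0 2 5 3], max=5

Answer: 1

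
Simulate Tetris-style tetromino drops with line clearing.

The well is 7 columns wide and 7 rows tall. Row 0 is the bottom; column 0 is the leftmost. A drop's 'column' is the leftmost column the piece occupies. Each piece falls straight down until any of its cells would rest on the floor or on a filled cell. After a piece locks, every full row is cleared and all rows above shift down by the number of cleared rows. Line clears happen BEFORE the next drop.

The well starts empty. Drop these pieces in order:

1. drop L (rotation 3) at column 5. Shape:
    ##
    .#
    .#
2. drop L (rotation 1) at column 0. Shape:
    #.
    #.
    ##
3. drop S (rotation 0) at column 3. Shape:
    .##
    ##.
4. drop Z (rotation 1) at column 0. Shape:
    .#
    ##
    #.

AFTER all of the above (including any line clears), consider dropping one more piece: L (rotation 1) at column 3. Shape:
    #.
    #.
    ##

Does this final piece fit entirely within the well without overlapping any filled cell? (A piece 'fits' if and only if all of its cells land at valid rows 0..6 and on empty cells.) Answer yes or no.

Drop 1: L rot3 at col 5 lands with bottom-row=0; cleared 0 line(s) (total 0); column heights now [0 0 0 0 0 3 3], max=3
Drop 2: L rot1 at col 0 lands with bottom-row=0; cleared 0 line(s) (total 0); column heights now [3 1 0 0 0 3 3], max=3
Drop 3: S rot0 at col 3 lands with bottom-row=2; cleared 0 line(s) (total 0); column heights now [3 1 0 3 4 4 3], max=4
Drop 4: Z rot1 at col 0 lands with bottom-row=3; cleared 0 line(s) (total 0); column heights now [5 6 0 3 4 4 3], max=6
Test piece L rot1 at col 3 (width 2): heights before test = [5 6 0 3 4 4 3]; fits = True

Answer: yes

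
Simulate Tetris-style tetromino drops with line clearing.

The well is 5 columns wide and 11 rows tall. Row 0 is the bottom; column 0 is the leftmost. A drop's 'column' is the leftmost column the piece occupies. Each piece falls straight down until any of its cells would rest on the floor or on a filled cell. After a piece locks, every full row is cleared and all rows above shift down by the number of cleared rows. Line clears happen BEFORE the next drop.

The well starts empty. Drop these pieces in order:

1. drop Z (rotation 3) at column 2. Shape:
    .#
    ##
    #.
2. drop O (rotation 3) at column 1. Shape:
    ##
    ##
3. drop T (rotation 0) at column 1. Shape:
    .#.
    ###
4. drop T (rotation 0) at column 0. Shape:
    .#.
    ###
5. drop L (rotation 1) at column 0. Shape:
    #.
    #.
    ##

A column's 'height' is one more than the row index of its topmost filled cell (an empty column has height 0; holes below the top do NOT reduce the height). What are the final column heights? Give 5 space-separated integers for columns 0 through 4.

Answer: 11 9 7 5 0

Derivation:
Drop 1: Z rot3 at col 2 lands with bottom-row=0; cleared 0 line(s) (total 0); column heights now [0 0 2 3 0], max=3
Drop 2: O rot3 at col 1 lands with bottom-row=2; cleared 0 line(s) (total 0); column heights now [0 4 4 3 0], max=4
Drop 3: T rot0 at col 1 lands with bottom-row=4; cleared 0 line(s) (total 0); column heights now [0 5 6 5 0], max=6
Drop 4: T rot0 at col 0 lands with bottom-row=6; cleared 0 line(s) (total 0); column heights now [7 8 7 5 0], max=8
Drop 5: L rot1 at col 0 lands with bottom-row=8; cleared 0 line(s) (total 0); column heights now [11 9 7 5 0], max=11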